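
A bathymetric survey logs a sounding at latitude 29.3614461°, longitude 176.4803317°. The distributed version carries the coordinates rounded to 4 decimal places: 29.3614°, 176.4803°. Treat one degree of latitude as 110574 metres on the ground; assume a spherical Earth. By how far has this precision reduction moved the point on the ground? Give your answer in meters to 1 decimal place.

5.9 meters

Δlat = 29.3614461 − 29.3614 = +0.0000461°; Δlon = 176.4803317 − 176.4803 = +0.0000317°.
N–S: 0.0000461° × 110574 m/° = 5.09746 m.
East–west at this latitude: 0.0000317° × 110574 × cos 29.3614° ≈ 0.0000317 × 96370.1 = 3.05493 m.
Combined displacement = (5.09746² + 3.05493²)^½ ≈ 5.94279 m.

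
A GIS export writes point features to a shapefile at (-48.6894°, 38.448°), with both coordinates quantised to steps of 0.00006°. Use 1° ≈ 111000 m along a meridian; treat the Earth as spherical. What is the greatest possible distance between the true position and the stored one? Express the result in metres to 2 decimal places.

3.99 metres

With a 0.00006° grid the true value lies within half a step, ±0.00006°/2 = ±3e-05°, of the stored one.
N–S: 3e-05° × 111000 m/° = 3.33 m.
Longitude error → 3e-05 × 111000 × cos 48.6894° = 3e-05 × 111000 × 0.6601 ≈ 2.19827 m.
The two errors are perpendicular, so the maximum displacement is √(3.33² + 2.19827²) ≈ 3.99015 m.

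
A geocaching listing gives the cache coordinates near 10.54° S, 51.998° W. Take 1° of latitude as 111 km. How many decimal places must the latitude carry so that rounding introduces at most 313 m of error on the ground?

One degree of latitude covers 111000 m.
Rounding to N decimal places gives at most 0.5 × 10⁻ᴺ degrees of error, i.e. 0.5 × 10⁻ᴺ × 111000 m.
Need 0.5 × 111000 × 10⁻ᴺ ≤ 313 → 10⁻ᴺ ≤ 5.640e-03, so N ≥ 2.25.
N = 2 would give 555 m (too coarse); N = 3 gives 55.5 m ≤ 313 m.

3 decimal places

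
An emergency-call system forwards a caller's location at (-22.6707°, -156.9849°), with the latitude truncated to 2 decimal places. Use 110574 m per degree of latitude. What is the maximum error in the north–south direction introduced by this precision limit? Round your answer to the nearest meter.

Truncating at 2 decimal places can drop up to a full unit in the last place, so the latitude may be off by as much as 0.01°.
North–south distance: 0.01° × 110574 m/° = 1105.74 m.

1106 meters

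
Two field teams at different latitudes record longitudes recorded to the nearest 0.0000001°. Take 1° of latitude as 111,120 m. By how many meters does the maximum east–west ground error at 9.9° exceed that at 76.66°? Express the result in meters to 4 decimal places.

Rounding to 7 decimal places leaves the longitude within ±5e-08° of the true value.
At 9.9°: 5e-08° × 111120 × cos 9.9° = 5e-08 × 111120 × 0.9851 ≈ 0.0054733 m.
Error at 76.66° = 5e-08° × 111120 × cos 76.66° ≈ 0.005556 × 0.2307 = 0.0012819 m.
Difference: 0.0054733 − 0.0012819 = 0.0041913 m.

0.0042 meters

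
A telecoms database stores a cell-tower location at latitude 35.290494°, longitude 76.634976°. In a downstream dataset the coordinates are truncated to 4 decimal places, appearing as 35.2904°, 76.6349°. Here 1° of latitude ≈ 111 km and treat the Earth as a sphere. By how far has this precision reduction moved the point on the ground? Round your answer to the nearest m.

13 m

Δlat = 35.290494 − 35.2904 = +0.000094°; Δlon = 76.634976 − 76.6349 = +0.000076°.
N–S: 0.000094° × 111000 m/° = 10.434 m.
East–west at this latitude: 0.000076° × 111000 × cos 35.2904° ≈ 0.000076 × 90602 = 6.88575 m.
Distance: √(10.434² + 6.88575²) ≈ 12.5013 m.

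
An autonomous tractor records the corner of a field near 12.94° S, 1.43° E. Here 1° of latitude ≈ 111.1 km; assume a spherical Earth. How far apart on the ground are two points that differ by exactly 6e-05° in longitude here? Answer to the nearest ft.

21 ft

One degree of longitude here spans 111100 × cos 12.94° = 111100 × 0.9746 ≈ 108279 m; 6e-05° of that is 6.49672 m.
Converting: 6.49672 m × 3.2808 ft/m ≈ 21.315 ft.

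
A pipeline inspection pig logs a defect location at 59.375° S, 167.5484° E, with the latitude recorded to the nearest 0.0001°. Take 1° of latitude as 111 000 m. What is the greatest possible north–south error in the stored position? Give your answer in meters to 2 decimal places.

Rounding to 4 decimal places leaves the latitude within ±5e-05° of the true value.
So the N–S error is at most 5e-05 × 111000 = 5.55 m.

5.55 meters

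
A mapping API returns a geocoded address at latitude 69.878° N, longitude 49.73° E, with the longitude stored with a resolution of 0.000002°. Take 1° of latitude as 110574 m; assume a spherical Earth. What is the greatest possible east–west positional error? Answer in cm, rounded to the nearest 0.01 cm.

With a 0.000002° grid the true value lies within half a step, ±0.000002°/2 = ±1e-06°, of the stored one.
One degree of longitude at 69.878° is 110574 × cos 69.878° ≈ 110574 × 0.3440 = 38039.7 m.
Maximum E–W displacement: 1e-06 × 38039.7 = 0.0380397 m.
That is 0.0380397 m = 3.804 cm.

3.80 cm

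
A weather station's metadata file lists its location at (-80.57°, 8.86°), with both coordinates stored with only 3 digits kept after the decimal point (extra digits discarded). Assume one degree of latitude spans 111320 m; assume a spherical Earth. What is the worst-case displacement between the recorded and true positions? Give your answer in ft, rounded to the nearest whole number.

370 ft

Truncating at 3 decimal places can drop up to a full unit in the last place, so each coordinate may be off by as much as 0.001°.
Latitude error → 0.001 × 111320 = 111.32 m along the meridian.
East–west component at 80.57°: 0.001° × 111320 × cos 80.57° ≈ 0.001 × 18238.9 ≈ 18.2389 m.
The two errors are perpendicular, so the maximum displacement is √(111.32² + 18.2389²) ≈ 112.804 m.
In feet: 112.804 m ÷ 0.3048 ≈ 370.09 ft.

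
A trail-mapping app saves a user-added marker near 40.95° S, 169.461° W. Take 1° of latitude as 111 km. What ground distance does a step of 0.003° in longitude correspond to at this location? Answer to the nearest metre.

252 metres

0.003° of longitude at 40.95° is 0.003 × 111000 × cos 40.95° ≈ 0.003 × 83836.3 = 251.509 m.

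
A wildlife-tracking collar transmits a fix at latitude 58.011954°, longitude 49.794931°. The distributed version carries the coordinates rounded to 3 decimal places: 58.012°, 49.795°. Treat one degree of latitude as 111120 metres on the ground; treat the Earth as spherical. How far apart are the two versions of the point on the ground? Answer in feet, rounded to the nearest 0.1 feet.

21.4 feet

The latitude changed by -0.000046° and the longitude by -0.000069°.
North–south shift: -0.000046 × 111120 = -5.11152 m.
E–W at 58.012°: -0.000069° × 111120 × cos 58.012° = -0.000069 × 111120 × 0.5297 ≈ -4.06168 m.
Distance: √(5.11152² + 4.06168²) ≈ 6.52877 m.
In feet: 6.52877 m ÷ 0.3048 ≈ 21.42 ft.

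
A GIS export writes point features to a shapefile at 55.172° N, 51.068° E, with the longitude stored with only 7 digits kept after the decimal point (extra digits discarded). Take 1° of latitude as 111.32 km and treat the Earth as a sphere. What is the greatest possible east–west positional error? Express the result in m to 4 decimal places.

0.0064 m

Truncating at 7 decimal places can drop up to a full unit in the last place, so the longitude may be off by as much as 1e-07°.
Parallels shrink by cos φ, so at 55.172° a degree of longitude is 111320 × 0.5711 ≈ 63576.5 m.
East–west error: 1e-07° × 63576.5 m/° ≈ 0.00635765 m.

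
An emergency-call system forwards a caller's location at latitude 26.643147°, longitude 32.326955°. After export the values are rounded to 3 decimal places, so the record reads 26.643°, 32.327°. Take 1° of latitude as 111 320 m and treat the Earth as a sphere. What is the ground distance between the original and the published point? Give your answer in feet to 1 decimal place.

55.7 feet

The latitude changed by +0.000147° and the longitude by -0.000045°.
N–S: 0.000147° × 111320 m/° = 16.364 m.
E–W at 26.643°: -0.000045° × 111320 × cos 26.643° = -0.000045 × 111320 × 0.8938 ≈ -4.47749 m.
Combined displacement = (16.364² + 4.47749²)^½ ≈ 16.9655 m.
In feet: 16.9655 m ÷ 0.3048 ≈ 55.661 ft.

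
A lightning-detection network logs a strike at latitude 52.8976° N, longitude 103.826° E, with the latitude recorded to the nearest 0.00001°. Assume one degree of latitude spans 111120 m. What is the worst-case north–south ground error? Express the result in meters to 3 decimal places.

0.556 meters

Rounding to 5 decimal places leaves the latitude within ±5e-06° of the true value.
So the N–S error is at most 5e-06 × 111120 = 0.5556 m.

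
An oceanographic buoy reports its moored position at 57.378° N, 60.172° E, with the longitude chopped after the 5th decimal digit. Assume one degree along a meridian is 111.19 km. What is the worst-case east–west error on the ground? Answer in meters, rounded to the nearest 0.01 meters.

0.60 meters

Truncating at 5 decimal places can drop up to a full unit in the last place, so the longitude may be off by as much as 1e-05°.
One degree of longitude at 57.378° is 111190 × cos 57.378° ≈ 111190 × 0.5391 = 59941.9 m.
Maximum E–W displacement: 1e-05 × 59941.9 = 0.599419 m.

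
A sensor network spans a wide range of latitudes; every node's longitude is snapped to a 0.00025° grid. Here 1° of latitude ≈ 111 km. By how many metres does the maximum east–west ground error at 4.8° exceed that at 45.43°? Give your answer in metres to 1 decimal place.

With a 0.00025° grid the true value lies within half a step, ±0.00025°/2 = ±0.000125°, of the stored one.
Error at 4.8° = 0.000125° × 111000 × cos 4.8° ≈ 13.875 × 0.9965 = 13.826 m.
Error at 45.43° = 0.000125° × 111000 × cos 45.43° ≈ 13.875 × 0.7018 = 9.7372 m.
Difference: 13.826 − 9.7372 = 4.0891 m.

4.1 metres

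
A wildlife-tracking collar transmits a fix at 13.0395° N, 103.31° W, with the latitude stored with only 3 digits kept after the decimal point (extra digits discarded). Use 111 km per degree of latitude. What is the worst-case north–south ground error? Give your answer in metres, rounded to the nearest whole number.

Truncating at 3 decimal places can drop up to a full unit in the last place, so the latitude may be off by as much as 0.001°.
Along the meridian that is 0.001° × 111000 m/° = 111 m.

111 metres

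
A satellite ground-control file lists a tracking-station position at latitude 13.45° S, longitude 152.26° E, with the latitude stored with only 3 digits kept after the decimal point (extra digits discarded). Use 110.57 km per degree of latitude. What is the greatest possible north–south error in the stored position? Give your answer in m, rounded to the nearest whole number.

Truncating at 3 decimal places can drop up to a full unit in the last place, so the latitude may be off by as much as 0.001°.
So the N–S error is at most 0.001 × 110570 = 110.57 m.

111 m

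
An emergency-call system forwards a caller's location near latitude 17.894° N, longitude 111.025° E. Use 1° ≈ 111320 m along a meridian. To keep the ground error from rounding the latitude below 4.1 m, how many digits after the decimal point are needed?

5

One degree of latitude covers 111320 m.
Rounding to N decimal places gives at most 0.5 × 10⁻ᴺ degrees of error, i.e. 0.5 × 10⁻ᴺ × 111320 m.
Need 0.5 × 111320 × 10⁻ᴺ ≤ 4.1 → 10⁻ᴺ ≤ 7.366e-05, so N ≥ 4.13.
So 5 decimal places suffice (0.557 m); 4 would allow up to 5.57 m.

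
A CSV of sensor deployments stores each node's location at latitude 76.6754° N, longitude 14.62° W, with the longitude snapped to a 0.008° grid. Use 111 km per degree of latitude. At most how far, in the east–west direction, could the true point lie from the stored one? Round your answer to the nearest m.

With a 0.008° grid the true value lies within half a step, ±0.008°/2 = ±0.004°, of the stored one.
Parallels shrink by cos φ, so at 76.6754° a degree of longitude is 111000 × 0.2305 ≈ 25581.9 m.
So at most 0.004° × 25581.9 ≈ 102.328 m east–west.

102 m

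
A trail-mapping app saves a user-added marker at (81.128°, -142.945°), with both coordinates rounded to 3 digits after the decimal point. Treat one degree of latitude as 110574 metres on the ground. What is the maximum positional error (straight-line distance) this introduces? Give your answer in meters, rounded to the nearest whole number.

Rounding to 3 decimal places leaves each coordinate within ±0.0005° of the true value.
N–S: 0.0005° × 110574 m/° = 55.287 m.
E–W at 81.128°: 0.0005° × 110574 × cos 81.128° = 0.0005 × 110574 × 0.1542 ≈ 8.52678 m.
The two errors are perpendicular, so the maximum displacement is √(55.287² + 8.52678²) ≈ 55.9407 m.

56 meters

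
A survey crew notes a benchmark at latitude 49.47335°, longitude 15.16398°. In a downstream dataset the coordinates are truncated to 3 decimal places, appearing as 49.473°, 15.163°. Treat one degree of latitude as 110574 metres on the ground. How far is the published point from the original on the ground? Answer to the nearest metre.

Δlat = 49.47335 − 49.473 = +0.00035°; Δlon = 15.16398 − 15.163 = +0.00098°.
N–S: 0.00035° × 110574 m/° = 38.7009 m.
East–west at this latitude: 0.00098° × 110574 × cos 49.473° ≈ 0.00098 × 71851.7 = 70.4146 m.
Distance: √(38.7009² + 70.4146²) ≈ 80.3491 m.

80 metres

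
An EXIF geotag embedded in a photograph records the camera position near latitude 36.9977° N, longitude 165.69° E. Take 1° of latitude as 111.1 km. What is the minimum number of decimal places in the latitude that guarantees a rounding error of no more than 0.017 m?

One degree of latitude covers 111100 m.
With N decimal places the half-ulp bound is 0.5·10⁻ᴺ°, or 0.5·10⁻ᴺ × 111100 m on the ground.
Setting 55550 × 10⁻ᴺ ≤ 0.017 gives 10ᴺ ≥ 3.268e+06, i.e. N ≥ 6.51.
N = 6 would give 0.0555 m (too coarse); N = 7 gives 0.00556 m ≤ 0.017 m.

7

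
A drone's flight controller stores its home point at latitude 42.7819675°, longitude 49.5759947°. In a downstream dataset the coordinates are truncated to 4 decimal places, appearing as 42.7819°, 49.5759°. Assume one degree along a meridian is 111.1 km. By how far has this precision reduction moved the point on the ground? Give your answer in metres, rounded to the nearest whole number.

Δlat = 42.7819675 − 42.7819 = +0.0000675°; Δlon = 49.5759947 − 49.5759 = +0.0000947°.
N–S: 0.0000675° × 111100 m/° = 7.49925 m.
E–W at 42.7819°: 0.0000947° × 111100 × cos 42.7819° = 0.0000947 × 111100 × 0.7339 ≈ 7.72195 m.
Distance: √(7.49925² + 7.72195²) ≈ 10.7642 m.

11 metres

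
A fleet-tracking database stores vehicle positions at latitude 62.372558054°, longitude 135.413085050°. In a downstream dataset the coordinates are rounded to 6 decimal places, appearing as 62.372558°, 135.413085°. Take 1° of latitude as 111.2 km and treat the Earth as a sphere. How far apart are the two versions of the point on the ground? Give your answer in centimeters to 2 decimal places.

0.65 centimeters

Δlat = 62.372558054 − 62.372558 = +0.000000054°; Δlon = 135.413085050 − 135.413085 = +0.000000050°.
North–south shift: 0.000000054 × 111200 = 0.0060048 m.
East–west at this latitude: 0.000000050° × 111200 × cos 62.3726° ≈ 0.000000050 × 51565.7 = 0.00257829 m.
Hypotenuse of the two orthogonal shifts: √(0.0060048² + 0.00257829²) = 0.00653492 m.
That is 0.00653492 m = 0.65349 cm.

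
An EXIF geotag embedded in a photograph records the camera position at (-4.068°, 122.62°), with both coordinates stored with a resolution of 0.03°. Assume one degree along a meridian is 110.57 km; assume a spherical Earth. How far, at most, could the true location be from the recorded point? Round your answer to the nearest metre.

With a 0.03° grid the true value lies within half a step, ±0.03°/2 = ±0.015°, of the stored one.
N–S: 0.015° × 110570 m/° = 1658.55 m.
East–west component at 4.068°: 0.015° × 110570 × cos 4.068° ≈ 0.015 × 110291 ≈ 1654.37 m.
Worst case both components are at the extreme and orthogonal: √(1658.55² + 1654.37²) ≈ 2342.59 m.

2343 metres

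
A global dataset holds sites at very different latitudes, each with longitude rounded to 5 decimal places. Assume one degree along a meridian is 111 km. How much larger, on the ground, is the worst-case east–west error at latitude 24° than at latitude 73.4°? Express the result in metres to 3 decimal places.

Rounding to 5 decimal places leaves the longitude within ±5e-06° of the true value.
Error at 24° = 5e-06° × 111000 × cos 24° ≈ 0.555 × 0.9135 = 0.50702 m.
At 73.4°: 5e-06° × 111000 × cos 73.4° = 5e-06 × 111000 × 0.2857 ≈ 0.15856 m.
So the lower-latitude error exceeds the higher by 0.50702 − 0.15856 = 0.34846 m.

0.348 metres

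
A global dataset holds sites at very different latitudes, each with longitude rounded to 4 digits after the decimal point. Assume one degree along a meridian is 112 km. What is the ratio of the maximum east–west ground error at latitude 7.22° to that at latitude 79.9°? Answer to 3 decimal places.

5.657

Rounding to 4 decimal places leaves the longitude within ±5e-05° of the true value.
At 7.22°: 5e-05° × 112000 × cos 7.22° = 5e-05 × 112000 × 0.9921 ≈ 5.5556 m.
At 79.9°: 5e-05° × 112000 × cos 79.9° = 5e-05 × 112000 × 0.1754 ≈ 0.98205 m.
Ratio: 5.5556 / 0.98205 = cos 7.22° / cos 79.9° ≈ 5.6571.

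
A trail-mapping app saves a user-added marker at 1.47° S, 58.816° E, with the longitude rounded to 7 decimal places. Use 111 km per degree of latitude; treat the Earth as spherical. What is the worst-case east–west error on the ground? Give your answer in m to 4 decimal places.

Rounding to 7 decimal places leaves the longitude within ±5e-08° of the true value.
Parallels shrink by cos φ, so at 1.47° a degree of longitude is 111000 × 0.9997 ≈ 110963 m.
So at most 5e-08° × 110963 ≈ 0.00554817 m east–west.

0.0055 m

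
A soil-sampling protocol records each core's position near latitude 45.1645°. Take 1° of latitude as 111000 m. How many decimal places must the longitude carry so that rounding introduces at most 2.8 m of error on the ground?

At 45.1645° one degree of longitude covers 111000 × cos 45.1645° ≈ 111000 × 0.7051 ≈ 78263.2 m.
Rounding to N decimal places gives at most 0.5 × 10⁻ᴺ degrees of error, i.e. 0.5 × 10⁻ᴺ × 78263.2 m.
Need 0.5 × 78263.2 × 10⁻ᴺ ≤ 2.8 → 10⁻ᴺ ≤ 7.155e-05, so N ≥ 4.15.
N = 4 would give 3.91 m (too coarse); N = 5 gives 0.391 m ≤ 2.8 m.

5 decimal places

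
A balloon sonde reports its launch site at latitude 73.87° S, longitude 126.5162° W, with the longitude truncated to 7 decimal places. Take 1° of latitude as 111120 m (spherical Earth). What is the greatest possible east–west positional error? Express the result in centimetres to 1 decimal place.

Truncating at 7 decimal places can drop up to a full unit in the last place, so the longitude may be off by as much as 1e-07°.
Parallels shrink by cos φ, so at 73.87° a degree of longitude is 111120 × 0.2778 ≈ 30871.1 m.
East–west error: 1e-07° × 30871.1 m/° ≈ 0.00308711 m.
That is 0.00308711 m = 0.30871 cm.

0.3 centimetres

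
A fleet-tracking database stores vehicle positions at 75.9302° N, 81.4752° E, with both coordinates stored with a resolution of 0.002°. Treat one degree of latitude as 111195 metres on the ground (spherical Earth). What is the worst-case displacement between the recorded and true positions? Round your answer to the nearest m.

With a 0.002° grid the true value lies within half a step, ±0.002°/2 = ±0.001°, of the stored one.
Latitude error → 0.001 × 111195 = 111.195 m along the meridian.
E–W at 75.9302°: 0.001° × 111195 × cos 75.9302° = 0.001 × 111195 × 0.2431 ≈ 27.0319 m.
Combining orthogonally: (111.195² + 27.0319²)^½ ≈ 114.434 m.

114 m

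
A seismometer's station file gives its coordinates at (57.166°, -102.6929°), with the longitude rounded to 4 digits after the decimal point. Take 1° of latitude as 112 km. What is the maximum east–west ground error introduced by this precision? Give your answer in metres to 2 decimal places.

Rounding to 4 decimal places leaves the longitude within ±5e-05° of the true value.
One degree of longitude at 57.166° is 112000 × cos 57.166° ≈ 112000 × 0.5422 = 60727.2 m.
So at most 5e-05° × 60727.2 ≈ 3.03636 m east–west.

3.04 metres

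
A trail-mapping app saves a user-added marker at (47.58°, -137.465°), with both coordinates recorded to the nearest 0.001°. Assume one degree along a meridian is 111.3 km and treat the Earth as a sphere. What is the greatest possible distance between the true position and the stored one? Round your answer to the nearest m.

Rounding to 3 decimal places leaves each coordinate within ±0.0005° of the true value.
N–S: 0.0005° × 111300 m/° = 55.65 m.
Longitude error → 0.0005 × 111300 × cos 47.58° = 0.0005 × 111300 × 0.6746 ≈ 37.5393 m.
Combining orthogonally: (55.65² + 37.5393²)^½ ≈ 67.1276 m.

67 m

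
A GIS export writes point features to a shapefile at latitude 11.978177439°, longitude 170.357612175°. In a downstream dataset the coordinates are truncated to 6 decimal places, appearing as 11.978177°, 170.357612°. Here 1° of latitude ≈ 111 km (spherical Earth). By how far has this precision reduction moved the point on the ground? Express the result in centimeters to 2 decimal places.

The latitude changed by +0.000000439° and the longitude by +0.000000175°.
N–S: 0.000000439° × 111000 m/° = 0.048729 m.
East–west at this latitude: 0.000000175° × 111000 × cos 11.9782° ≈ 0.000000175 × 108583 = 0.0190021 m.
Distance: √(0.048729² + 0.0190021²) ≈ 0.0523029 m.
That is 0.0523029 m = 5.2303 cm.

5.23 centimeters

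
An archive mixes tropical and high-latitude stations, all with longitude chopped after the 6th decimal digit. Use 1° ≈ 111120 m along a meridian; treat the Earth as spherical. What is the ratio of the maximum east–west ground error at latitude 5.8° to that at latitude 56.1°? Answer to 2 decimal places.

Truncating at 6 decimal places can drop up to a full unit in the last place, so the longitude may be off by as much as 1e-06°.
At 5.8°: 1e-06° × 111120 × cos 5.8° = 1e-06 × 111120 × 0.9949 ≈ 0.11055 m.
At 56.1°: 1e-06° × 111120 × cos 56.1° = 1e-06 × 111120 × 0.5577 ≈ 0.061977 m.
The ratio reduces to cos 5.8° / cos 56.1° = 0.9949/0.5577 ≈ 1.7838.

1.78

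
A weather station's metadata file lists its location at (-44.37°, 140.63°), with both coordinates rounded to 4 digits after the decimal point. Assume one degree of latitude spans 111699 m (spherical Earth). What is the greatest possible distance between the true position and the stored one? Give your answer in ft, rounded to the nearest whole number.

Rounding to 4 decimal places leaves each coordinate within ±5e-05° of the true value.
North–south component: 5e-05° × 111699 = 5.58495 m.
E–W at 44.37°: 5e-05° × 111699 × cos 44.37° = 5e-05 × 111699 × 0.7148 ≈ 3.99234 m.
The two errors are perpendicular, so the maximum displacement is √(5.58495² + 3.99234²) ≈ 6.86516 m.
Converting: 6.86516 m × 3.2808 ft/m ≈ 22.523 ft.

23 ft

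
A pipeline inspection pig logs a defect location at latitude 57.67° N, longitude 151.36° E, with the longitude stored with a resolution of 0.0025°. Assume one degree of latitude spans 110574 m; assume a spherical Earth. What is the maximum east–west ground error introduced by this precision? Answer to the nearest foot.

243 feet

With a 0.0025° grid the true value lies within half a step, ±0.0025°/2 = ±0.00125°, of the stored one.
At latitude 57.67° a degree of longitude spans 110574 m × cos 57.67° = 110574 × 0.5348 ≈ 59134.4 m.
Maximum E–W displacement: 0.00125 × 59134.4 = 73.918 m.
In feet: 73.918 m ÷ 0.3048 ≈ 242.51 ft.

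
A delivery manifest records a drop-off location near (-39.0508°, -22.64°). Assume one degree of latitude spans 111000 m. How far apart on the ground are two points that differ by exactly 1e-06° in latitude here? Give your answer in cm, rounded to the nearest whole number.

11 cm

1e-06° × 111000 m/° = 0.111 m.
That is 0.111 m = 11.1 cm.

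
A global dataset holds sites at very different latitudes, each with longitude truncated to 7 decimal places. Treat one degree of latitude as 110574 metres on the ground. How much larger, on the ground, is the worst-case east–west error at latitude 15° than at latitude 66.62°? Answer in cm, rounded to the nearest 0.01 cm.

Truncating at 7 decimal places can drop up to a full unit in the last place, so the longitude may be off by as much as 1e-07°.
At 15°: 1e-07° × 110574 × cos 15° = 1e-07 × 110574 × 0.9659 ≈ 0.010681 m.
Error at 66.62° = 1e-07° × 110574 × cos 66.62° ≈ 0.011057 × 0.3968 = 0.0043879 m.
Difference: 0.010681 − 0.0043879 = 0.0062927 m.
That is 0.00629275 m = 0.62927 cm.

0.63 cm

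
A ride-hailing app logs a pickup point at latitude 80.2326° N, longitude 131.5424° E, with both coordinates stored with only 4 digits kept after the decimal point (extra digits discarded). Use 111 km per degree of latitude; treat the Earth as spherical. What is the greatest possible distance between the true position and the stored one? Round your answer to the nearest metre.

11 metres

Truncating at 4 decimal places can drop up to a full unit in the last place, so each coordinate may be off by as much as 0.0001°.
North–south component: 0.0001° × 111000 = 11.1 m.
Longitude error → 0.0001 × 111000 × cos 80.2326° = 0.0001 × 111000 × 0.1696 ≈ 1.8831 m.
Worst case both components are at the extreme and orthogonal: √(11.1² + 1.8831²) ≈ 11.2586 m.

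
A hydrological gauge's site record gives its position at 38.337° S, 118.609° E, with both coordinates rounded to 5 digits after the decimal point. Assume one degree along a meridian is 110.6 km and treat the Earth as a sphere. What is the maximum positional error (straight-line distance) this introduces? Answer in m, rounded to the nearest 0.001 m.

Rounding to 5 decimal places leaves each coordinate within ±5e-06° of the true value.
N–S: 5e-06° × 110600 m/° = 0.553 m.
E–W at 38.337°: 5e-06° × 110600 × cos 38.337° = 5e-06 × 110600 × 0.7844 ≈ 0.43376 m.
Combining orthogonally: (0.553² + 0.43376²)^½ ≈ 0.702821 m.

0.703 m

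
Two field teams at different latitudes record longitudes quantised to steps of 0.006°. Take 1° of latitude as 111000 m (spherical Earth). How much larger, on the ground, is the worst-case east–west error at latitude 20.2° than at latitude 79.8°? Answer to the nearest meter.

With a 0.006° grid the true value lies within half a step, ±0.006°/2 = ±0.003°, of the stored one.
Error at 20.2° = 0.003° × 111000 × cos 20.2° ≈ 333 × 0.9385 = 312.52 m.
At 79.8°: 0.003° × 111000 × cos 79.8° = 0.003 × 111000 × 0.1771 ≈ 58.969 m.
Difference: 312.52 − 58.969 = 253.55 m.

254 meters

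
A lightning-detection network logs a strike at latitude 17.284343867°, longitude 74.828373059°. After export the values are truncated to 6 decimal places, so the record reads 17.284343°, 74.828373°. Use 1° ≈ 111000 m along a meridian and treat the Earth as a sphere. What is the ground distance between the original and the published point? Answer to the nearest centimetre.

10 centimetres

The latitude changed by +0.000000867° and the longitude by +0.000000059°.
N–S: 0.000000867° × 111000 m/° = 0.096237 m.
East–west at this latitude: 0.000000059° × 111000 × cos 17.2843° ≈ 0.000000059 × 105987 = 0.00625326 m.
Distance: √(0.096237² + 0.00625326²) ≈ 0.0964399 m.
That is 0.0964399 m = 9.644 cm.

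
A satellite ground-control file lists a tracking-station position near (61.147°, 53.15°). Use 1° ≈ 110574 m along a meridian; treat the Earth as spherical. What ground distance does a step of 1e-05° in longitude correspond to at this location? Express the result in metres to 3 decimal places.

0.534 metres

One degree of longitude here spans 110574 × cos 61.147° = 110574 × 0.4826 ≈ 53359 m; 1e-05° of that is 0.53359 m.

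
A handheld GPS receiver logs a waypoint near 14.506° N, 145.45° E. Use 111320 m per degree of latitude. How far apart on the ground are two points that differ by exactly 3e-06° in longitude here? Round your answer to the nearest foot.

3e-06° of longitude at 14.506° is 3e-06 × 111320 × cos 14.506° ≈ 3e-06 × 107771 = 0.323314 m.
In feet: 0.323314 m ÷ 0.3048 ≈ 1.0607 ft.

1 feet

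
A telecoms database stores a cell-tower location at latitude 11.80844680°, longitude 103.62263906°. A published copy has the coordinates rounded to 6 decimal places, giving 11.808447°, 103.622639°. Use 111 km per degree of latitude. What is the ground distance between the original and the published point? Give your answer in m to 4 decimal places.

0.0231 m

The latitude changed by -0.00000020° and the longitude by +0.00000006°.
North–south shift: -0.00000020 × 111000 = -0.0222 m.
E–W at 11.8084°: 0.00000006° × 111000 × cos 11.8084° = 0.00000006 × 111000 × 0.9788 ≈ 0.00651905 m.
Hypotenuse of the two orthogonal shifts: √(0.0222² + 0.00651905²) = 0.0231374 m.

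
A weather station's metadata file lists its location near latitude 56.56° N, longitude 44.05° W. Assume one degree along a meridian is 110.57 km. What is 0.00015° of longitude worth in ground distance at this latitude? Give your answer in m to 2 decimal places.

9.14 m

0.00015° of longitude at 56.56° is 0.00015 × 110570 × cos 56.56° ≈ 0.00015 × 60931.1 = 9.13966 m.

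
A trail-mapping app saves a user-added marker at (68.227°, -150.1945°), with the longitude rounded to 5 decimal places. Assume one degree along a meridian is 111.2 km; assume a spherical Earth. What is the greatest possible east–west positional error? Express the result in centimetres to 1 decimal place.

20.6 centimetres

Rounding to 5 decimal places leaves the longitude within ±5e-06° of the true value.
Parallels shrink by cos φ, so at 68.227° a degree of longitude is 111200 × 0.3709 ≈ 41247.4 m.
East–west error: 5e-06° × 41247.4 m/° ≈ 0.206237 m.
That is 0.206237 m = 20.624 cm.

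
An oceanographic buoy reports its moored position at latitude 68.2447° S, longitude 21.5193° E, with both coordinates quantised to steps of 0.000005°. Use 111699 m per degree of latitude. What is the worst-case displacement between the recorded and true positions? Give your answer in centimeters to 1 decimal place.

With a 0.000005° grid the true value lies within half a step, ±0.000005°/2 = ±2.5e-06°, of the stored one.
North–south component: 2.5e-06° × 111699 = 0.279247 m.
East–west component at 68.2447°: 2.5e-06° × 111699 × cos 68.2447° ≈ 2.5e-06 × 41400.5 ≈ 0.103501 m.
Combining orthogonally: (0.279247² + 0.103501²)^½ ≈ 0.297811 m.
That is 0.297811 m = 29.781 cm.

29.8 centimeters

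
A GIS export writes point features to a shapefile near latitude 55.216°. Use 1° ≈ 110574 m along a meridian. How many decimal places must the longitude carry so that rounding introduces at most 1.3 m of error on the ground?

5

At 55.216° one degree of longitude covers 110574 × cos 55.216° ≈ 110574 × 0.5705 ≈ 63080.7 m.
With N decimal places the half-ulp bound is 0.5·10⁻ᴺ°, or 0.5·10⁻ᴺ × 63080.7 m on the ground.
Setting 31540.4 × 10⁻ᴺ ≤ 1.3 gives 10ᴺ ≥ 2.426e+04, i.e. N ≥ 4.38.
N = 4 would give 3.15 m (too coarse); N = 5 gives 0.315 m ≤ 1.3 m.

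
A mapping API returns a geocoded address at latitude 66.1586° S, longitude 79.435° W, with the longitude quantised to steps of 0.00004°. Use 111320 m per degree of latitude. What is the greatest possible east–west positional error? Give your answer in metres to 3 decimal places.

With a 0.00004° grid the true value lies within half a step, ±0.00004°/2 = ±2e-05°, of the stored one.
Parallels shrink by cos φ, so at 66.1586° a degree of longitude is 111320 × 0.4042 ≈ 44996.2 m.
So at most 2e-05° × 44996.2 ≈ 0.899925 m east–west.

0.900 metres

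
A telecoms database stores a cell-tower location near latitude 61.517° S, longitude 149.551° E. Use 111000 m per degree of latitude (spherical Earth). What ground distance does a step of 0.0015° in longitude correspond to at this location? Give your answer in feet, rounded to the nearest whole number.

At 61.517° a degree of longitude is 111000 × cos 61.517° ≈ 52935.7 m, so 0.0015° corresponds to 79.4035 m.
In feet: 79.4035 m ÷ 0.3048 ≈ 260.51 ft.

261 feet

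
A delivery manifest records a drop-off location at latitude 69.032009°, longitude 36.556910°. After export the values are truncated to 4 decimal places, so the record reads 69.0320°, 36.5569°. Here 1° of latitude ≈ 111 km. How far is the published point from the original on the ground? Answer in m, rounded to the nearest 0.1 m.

1.1 m

The latitude changed by +0.000009° and the longitude by +0.000010°.
North–south shift: 0.000009 × 111000 = 0.999 m.
E–W at 69.032°: 0.000010° × 111000 × cos 69.032° = 0.000010 × 111000 × 0.3578 ≈ 0.39721 m.
Combined displacement = (0.999² + 0.39721²)^½ ≈ 1.07507 m.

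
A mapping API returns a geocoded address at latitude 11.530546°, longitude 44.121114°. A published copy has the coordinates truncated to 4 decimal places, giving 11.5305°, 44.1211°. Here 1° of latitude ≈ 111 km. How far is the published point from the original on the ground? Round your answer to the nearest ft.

Δlat = 11.530546 − 11.5305 = +0.000046°; Δlon = 44.121114 − 44.1211 = +0.000014°.
N–S: 0.000046° × 111000 m/° = 5.106 m.
East–west at this latitude: 0.000014° × 111000 × cos 11.5305° ≈ 0.000014 × 108760 = 1.52264 m.
Combined displacement = (5.106² + 1.52264²)^½ ≈ 5.3282 m.
In feet: 5.3282 m ÷ 0.3048 ≈ 17.481 ft.

17 ft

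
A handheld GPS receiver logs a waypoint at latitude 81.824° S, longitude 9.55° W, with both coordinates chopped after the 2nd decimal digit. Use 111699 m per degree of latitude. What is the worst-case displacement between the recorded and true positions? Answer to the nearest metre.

1128 metres

Truncating at 2 decimal places can drop up to a full unit in the last place, so each coordinate may be off by as much as 0.01°.
North–south component: 0.01° × 111699 = 1116.99 m.
East–west component at 81.824°: 0.01° × 111699 × cos 81.824° ≈ 0.01 × 15885.2 ≈ 158.852 m.
The two errors are perpendicular, so the maximum displacement is √(1116.99² + 158.852²) ≈ 1128.23 m.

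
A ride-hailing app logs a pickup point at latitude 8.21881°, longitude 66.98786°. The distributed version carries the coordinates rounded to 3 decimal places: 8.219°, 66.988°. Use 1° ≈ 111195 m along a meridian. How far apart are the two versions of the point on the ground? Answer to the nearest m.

26 m

Δlat = 8.21881 − 8.219 = -0.00019°; Δlon = 66.98786 − 66.988 = -0.00014°.
N–S: -0.00019° × 111195 m/° = -21.127 m.
East–west at this latitude: -0.00014° × 111195 × cos 8.219° ≈ -0.00014 × 110053 = -15.4074 m.
Distance: √(21.127² + 15.4074²) ≈ 26.1484 m.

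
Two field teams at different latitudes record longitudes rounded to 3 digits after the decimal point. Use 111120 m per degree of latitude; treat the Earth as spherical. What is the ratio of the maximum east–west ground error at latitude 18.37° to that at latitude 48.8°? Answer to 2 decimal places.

Rounding to 3 decimal places leaves the longitude within ±0.0005° of the true value.
At 18.37°: 0.0005° × 111120 × cos 18.37° = 0.0005 × 111120 × 0.9490 ≈ 52.729 m.
Error at 48.8° = 0.0005° × 111120 × cos 48.8° ≈ 55.56 × 0.6587 = 36.597 m.
The ratio reduces to cos 18.37° / cos 48.8° = 0.9490/0.6587 ≈ 1.4408.

1.44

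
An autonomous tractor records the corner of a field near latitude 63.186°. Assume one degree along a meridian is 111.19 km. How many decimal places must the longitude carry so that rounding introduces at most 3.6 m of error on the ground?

4 decimal places

At 63.186° one degree of longitude covers 111190 × cos 63.186° ≈ 111190 × 0.4511 ≈ 50157.3 m.
With N decimal places the half-ulp bound is 0.5·10⁻ᴺ°, or 0.5·10⁻ᴺ × 50157.3 m on the ground.
Setting 25078.7 × 10⁻ᴺ ≤ 3.6 gives 10ᴺ ≥ 6966, i.e. N ≥ 3.84.
At 3 places the error can reach 25.1 m, but 4 places keeps it to 2.51 m.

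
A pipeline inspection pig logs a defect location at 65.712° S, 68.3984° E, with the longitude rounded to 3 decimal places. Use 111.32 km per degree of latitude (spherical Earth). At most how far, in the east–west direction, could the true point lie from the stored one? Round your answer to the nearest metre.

23 metres

Rounding to 3 decimal places leaves the longitude within ±0.0005° of the true value.
At latitude 65.712° a degree of longitude spans 111320 m × cos 65.712° = 111320 × 0.4113 ≈ 45788.5 m.
East–west error: 0.0005° × 45788.5 m/° ≈ 22.8943 m.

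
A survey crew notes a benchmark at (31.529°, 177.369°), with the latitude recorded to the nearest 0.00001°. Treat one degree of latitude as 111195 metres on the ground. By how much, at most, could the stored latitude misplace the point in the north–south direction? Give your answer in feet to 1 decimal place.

1.8 feet

Rounding to 5 decimal places leaves the latitude within ±5e-06° of the true value.
So the N–S error is at most 5e-06 × 111195 = 0.555975 m.
In feet: 0.555975 m ÷ 0.3048 ≈ 1.8241 ft.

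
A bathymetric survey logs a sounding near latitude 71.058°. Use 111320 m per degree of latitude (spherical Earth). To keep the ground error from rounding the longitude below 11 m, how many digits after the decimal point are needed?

4 decimal places

At 71.058° one degree of longitude covers 111320 × cos 71.058° ≈ 111320 × 0.3246 ≈ 36135.7 m.
N decimal places → at most half a unit in the last place, 0.5 × 10⁻ᴺ° = 36135.7/2 × 10⁻ᴺ m.
Need 0.5 × 36135.7 × 10⁻ᴺ ≤ 11 → 10⁻ᴺ ≤ 6.088e-04, so N ≥ 3.22.
At 3 places the error can reach 18.1 m, but 4 places keeps it to 1.81 m.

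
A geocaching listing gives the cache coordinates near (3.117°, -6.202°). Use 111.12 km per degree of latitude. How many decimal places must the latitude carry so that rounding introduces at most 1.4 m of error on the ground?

5 decimal places

One degree of latitude covers 111120 m.
With N decimal places the half-ulp bound is 0.5·10⁻ᴺ°, or 0.5·10⁻ᴺ × 111120 m on the ground.
Need 0.5 × 111120 × 10⁻ᴺ ≤ 1.4 → 10⁻ᴺ ≤ 2.520e-05, so N ≥ 4.60.
So 5 decimal places suffice (0.556 m); 4 would allow up to 5.56 m.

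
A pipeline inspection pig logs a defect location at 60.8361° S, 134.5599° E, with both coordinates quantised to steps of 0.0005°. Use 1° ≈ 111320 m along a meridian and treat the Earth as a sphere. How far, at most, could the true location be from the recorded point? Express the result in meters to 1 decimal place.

With a 0.0005° grid the true value lies within half a step, ±0.0005°/2 = ±0.00025°, of the stored one.
N–S: 0.00025° × 111320 m/° = 27.83 m.
E–W at 60.8361°: 0.00025° × 111320 × cos 60.8361° = 0.00025 × 111320 × 0.4873 ≈ 13.5618 m.
Worst case both components are at the extreme and orthogonal: √(27.83² + 13.5618²) ≈ 30.9586 m.

31.0 meters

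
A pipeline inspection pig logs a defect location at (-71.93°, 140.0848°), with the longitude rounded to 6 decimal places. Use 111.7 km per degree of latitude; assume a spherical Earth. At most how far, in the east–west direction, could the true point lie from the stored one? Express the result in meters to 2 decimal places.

Rounding to 6 decimal places leaves the longitude within ±5e-07° of the true value.
At latitude 71.93° a degree of longitude spans 111700 m × cos 71.93° = 111700 × 0.3102 ≈ 34647 m.
East–west error: 5e-07° × 34647 m/° ≈ 0.0173235 m.

0.02 meters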